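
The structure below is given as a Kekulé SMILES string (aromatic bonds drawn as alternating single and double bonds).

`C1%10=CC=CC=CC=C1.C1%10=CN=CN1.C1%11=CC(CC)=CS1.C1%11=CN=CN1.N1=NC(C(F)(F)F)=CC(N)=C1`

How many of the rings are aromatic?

4

The SMILES encodes an eight-membered carbon ring with four alternating C=C double bonds; a five-membered ring with nitrogens at positions 1 and 3 (one bearing H, one in a C=N bond) and two double bonds; a five-membered ring of four carbons and one sulfur, with two C=C double bonds; a five-membered ring with nitrogens at positions 1 and 3 (one bearing H, one in a C=N bond) and two double bonds; a six-membered ring with two adjacent nitrogens and three alternating double bonds.
The 8-membered ring has only sp² ring atoms; a planar conformation would have a fully conjugated π system of 8 electrons. But 8 = 4(2), which is 4n not 4n+2, so it is not aromatic (cyclooctatetraene) — cyclooctatetraene distorts into a non-planar tub to avoid antiaromaticity.
The 5-membered ring with two nitrogens (one N–H, one =N–) is planar and fully conjugated; 2 ring double bonds (4 π electrons) plus a heteroatom lone pair (2) give 6 π electrons. 6 = 4(1)+2, so it is aromatic (imidazole).
The 5-membered ring with one sulfur is fully conjugated (every ring atom contributes a p orbital); 2 ring double bonds (4 π electrons) plus a heteroatom lone pair (2) give 6 π electrons. Since 6 = 4n+2 (n=1), it is aromatic (thiophene).
The second 5-membered ring with two nitrogens (one N–H, one =N–) is planar and fully conjugated; 2 ring double bonds (4 π electrons) plus a heteroatom lone pair (2) give 6 π electrons. That satisfies 4n+2 with n=1, so it is aromatic (imidazole).
The 6-membered ring with two nitrogens (1,2) is planar and fully conjugated; 3 ring double bonds give 6 π electrons. Since 6 = 4n+2 (n=1), it is aromatic (pyridazine).
4 of the 5 rings are aromatic. Total: 4.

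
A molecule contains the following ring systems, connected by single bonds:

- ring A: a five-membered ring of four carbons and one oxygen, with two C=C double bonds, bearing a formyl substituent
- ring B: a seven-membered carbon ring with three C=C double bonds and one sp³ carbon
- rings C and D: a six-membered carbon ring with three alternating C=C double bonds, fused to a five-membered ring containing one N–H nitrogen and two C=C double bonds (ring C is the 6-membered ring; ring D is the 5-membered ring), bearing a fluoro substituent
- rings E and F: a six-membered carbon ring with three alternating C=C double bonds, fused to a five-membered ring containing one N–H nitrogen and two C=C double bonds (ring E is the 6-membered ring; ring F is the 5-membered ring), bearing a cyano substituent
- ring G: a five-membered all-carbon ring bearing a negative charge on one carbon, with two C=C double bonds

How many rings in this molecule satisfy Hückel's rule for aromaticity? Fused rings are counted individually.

6

Ring A has a continuous p-orbital overlap around the ring; 2 ring double bonds (4 π electrons) plus a heteroatom lone pair (2) give 6 π electrons. That satisfies 4n+2 with n=1, so ring A is aromatic (furan).
Ring B has one sp³ carbon, so it is not fully conjugated — not aromatic (cycloheptatriene).
Rings C and D form a fused bicyclic system (with one N–H) with 9 sp² atoms and 10 π electrons from ring double bonds plus a heteroatom lone pair. 10 = 4(2)+2, so the system is aromatic and both rings count as aromatic (indole).
Rings E and F form a fused bicyclic system (with one N–H) with 9 sp² atoms and 10 π electrons from ring double bonds plus a heteroatom lone pair. 10 = 4(2)+2, so the system is aromatic and both rings count as aromatic (indole).
Ring G is fully conjugated (every ring atom contributes a p orbital); 2 ring double bonds (4 π electrons) plus the carbanion lone pair (2) give 6 π electrons. That satisfies 4n+2 with n=1, so ring G is aromatic (cyclopentadienyl anion).
Aromatic: A, C, D, E, F, G. Total: 6.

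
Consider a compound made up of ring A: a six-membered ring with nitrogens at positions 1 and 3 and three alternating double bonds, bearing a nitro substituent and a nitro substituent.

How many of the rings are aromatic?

Ring A is planar and fully conjugated; 3 ring double bonds give 6 π electrons. That satisfies 4n+2 with n=1, so ring A is aromatic (pyrimidine).

1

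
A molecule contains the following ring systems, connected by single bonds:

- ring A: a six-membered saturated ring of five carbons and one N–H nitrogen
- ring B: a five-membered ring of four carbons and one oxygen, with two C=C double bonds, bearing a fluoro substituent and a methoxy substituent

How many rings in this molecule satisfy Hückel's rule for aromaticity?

Ring A has only sp³ atoms, so it is not fully conjugated — not aromatic (piperidine).
Ring B is fully conjugated (every ring atom contributes a p orbital); 2 ring double bonds (4 π electrons) plus a heteroatom lone pair (2) give 6 π electrons. 6 = 4(1)+2, so ring B is aromatic (furan).
Aromatic: B. Total: 1.

1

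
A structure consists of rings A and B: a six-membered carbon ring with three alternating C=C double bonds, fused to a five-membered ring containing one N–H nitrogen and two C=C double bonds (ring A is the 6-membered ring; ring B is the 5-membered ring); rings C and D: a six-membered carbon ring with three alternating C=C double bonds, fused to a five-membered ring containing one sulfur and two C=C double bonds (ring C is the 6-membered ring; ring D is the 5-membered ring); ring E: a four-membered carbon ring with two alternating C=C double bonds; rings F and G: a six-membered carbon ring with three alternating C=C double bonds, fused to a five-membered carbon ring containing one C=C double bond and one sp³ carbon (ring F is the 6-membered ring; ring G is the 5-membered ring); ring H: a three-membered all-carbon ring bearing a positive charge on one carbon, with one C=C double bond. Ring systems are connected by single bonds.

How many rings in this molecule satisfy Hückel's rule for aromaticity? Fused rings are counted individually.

6

Rings A and B form a fused bicyclic system (with one N–H) with 9 sp² atoms and 10 π electrons from ring double bonds plus a heteroatom lone pair. 10 = 4(2)+2, so the system is aromatic and both rings count as aromatic (indole).
Rings C and D form a fused bicyclic system (with one sulfur) with 9 sp² atoms and 10 π electrons from ring double bonds plus a heteroatom lone pair. 10 = 4(2)+2, so the system is aromatic and both rings count as aromatic (benzothiophene).
Ring E has only sp² ring atoms; a planar conformation would have a fully conjugated π system of 4 electrons. But 4 = 4(1), which is 4n not 4n+2, so ring E is not aromatic (cyclobutadiene) — cyclobutadiene is antiaromatic and distorts to a rectangle.
Ring F is fully conjugated (every ring atom contributes a p orbital); 3 ring double bonds give 6 π electrons. 6 = 4(1)+2, so ring F is aromatic (benzene ring).
Ring G has one sp³ carbon, so it is not fully conjugated — not aromatic (cyclopentene ring).
Ring H has a continuous p-orbital overlap around the ring; 1 ring double bond (2 π electrons) plus the carbocation's empty p orbital (0, but keeps the ring conjugated) give 2 π electrons. Since 2 = 4n+2 (n=0), ring H is aromatic (cyclopropenyl cation).
Aromatic: A, B, C, D, F, H. Total: 6.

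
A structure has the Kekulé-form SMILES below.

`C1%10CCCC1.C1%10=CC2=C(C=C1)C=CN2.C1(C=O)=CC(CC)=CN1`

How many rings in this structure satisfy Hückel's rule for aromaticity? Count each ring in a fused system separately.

3

The SMILES encodes a five-membered saturated carbon ring; a six-membered carbon ring with three alternating C=C double bonds, fused to a five-membered ring containing one N–H nitrogen and two C=C double bonds; a five-membered ring of four carbons and one nitrogen bearing a hydrogen, with two C=C double bonds.
The 5-membered ring has only sp³ atoms, so it is not fully conjugated — not aromatic (cyclopentane).
The fused 6/5-membered bicyclic (with one N–H) is a single π system with 9 sp² atoms and 10 π electrons from ring double bonds plus a heteroatom lone pair. 10 = 4(2)+2, so the system is aromatic and both rings count as aromatic (indole).
The 5-membered ring with one N–H has a continuous p-orbital overlap around the ring; 2 ring double bonds (4 π electrons) plus a heteroatom lone pair (2) give 6 π electrons. Since 6 = 4n+2 (n=1), it is aromatic (pyrrole).
3 of the 4 rings are aromatic. Total: 3.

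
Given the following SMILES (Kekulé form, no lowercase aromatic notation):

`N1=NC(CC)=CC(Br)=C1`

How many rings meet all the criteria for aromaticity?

1

The SMILES encodes a six-membered ring with two adjacent nitrogens and three alternating double bonds.
The 6-membered ring with two nitrogens (1,2) is fully conjugated (every ring atom contributes a p orbital); 3 ring double bonds give 6 π electrons. That satisfies 4n+2 with n=1, so it is aromatic (pyridazine).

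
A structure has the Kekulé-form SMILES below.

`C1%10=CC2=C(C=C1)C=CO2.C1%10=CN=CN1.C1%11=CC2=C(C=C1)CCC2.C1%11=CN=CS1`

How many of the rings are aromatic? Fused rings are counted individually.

5

The SMILES encodes a six-membered carbon ring with three alternating C=C double bonds, fused to a five-membered ring containing one oxygen and two C=C double bonds; a five-membered ring with nitrogens at positions 1 and 3 (one bearing H, one in a C=N bond) and two double bonds; a six-membered carbon ring with three alternating C=C double bonds, fused to a saturated five-membered carbon ring; a five-membered ring with a sulfur at position 1 and a nitrogen at position 3 (in a C=N bond), with two double bonds.
The fused 6/5-membered bicyclic (with one oxygen) is a single π system with 9 sp² atoms and 10 π electrons from ring double bonds plus a heteroatom lone pair. 10 = 4(2)+2, so the system is aromatic and both rings count as aromatic (benzofuran).
The 5-membered ring with two nitrogens (one N–H, one =N–) has a continuous p-orbital overlap around the ring; 2 ring double bonds (4 π electrons) plus a heteroatom lone pair (2) give 6 π electrons. Since 6 = 4n+2 (n=1), it is aromatic (imidazole).
The 6-membered ring is fully conjugated (every ring atom contributes a p orbital); 3 ring double bonds give 6 π electrons. Since 6 = 4n+2 (n=1), it is aromatic (benzene ring).
The 5-membered ring has three sp³ carbons, so it is not fully conjugated — not aromatic (cyclopentane ring).
The 5-membered ring with one sulfur and one =N– is planar and fully conjugated; 2 ring double bonds (4 π electrons) plus a heteroatom lone pair (2) give 6 π electrons. That satisfies 4n+2 with n=1, so it is aromatic (thiazole).
5 of the 6 rings are aromatic. Total: 5.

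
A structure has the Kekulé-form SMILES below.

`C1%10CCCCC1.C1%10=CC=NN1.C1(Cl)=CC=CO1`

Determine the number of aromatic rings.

The SMILES encodes a six-membered saturated carbon ring; a five-membered ring with two adjacent nitrogens (one bearing H, one in a double bond) and two double bonds; a five-membered ring of four carbons and one oxygen, with two C=C double bonds.
The 6-membered ring has only sp³ atoms, so it is not fully conjugated — not aromatic (cyclohexane).
The 5-membered ring with two adjacent nitrogens (one N–H, one =N–) is planar and fully conjugated; 2 ring double bonds (4 π electrons) plus a heteroatom lone pair (2) give 6 π electrons. That satisfies 4n+2 with n=1, so it is aromatic (pyrazole).
The 5-membered ring with one oxygen is planar and fully conjugated; 2 ring double bonds (4 π electrons) plus a heteroatom lone pair (2) give 6 π electrons. That satisfies 4n+2 with n=1, so it is aromatic (furan).
2 of the 3 rings are aromatic. Total: 2.

2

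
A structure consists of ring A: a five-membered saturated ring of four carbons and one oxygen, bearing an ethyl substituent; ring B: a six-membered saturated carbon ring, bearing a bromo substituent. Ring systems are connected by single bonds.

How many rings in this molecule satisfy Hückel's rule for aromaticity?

0

Ring A has only sp³ atoms, so it is not fully conjugated — not aromatic (tetrahydrofuran).
Ring B has only sp³ atoms, so it is not fully conjugated — not aromatic (cyclohexane).
No ring is aromatic. Total: 0.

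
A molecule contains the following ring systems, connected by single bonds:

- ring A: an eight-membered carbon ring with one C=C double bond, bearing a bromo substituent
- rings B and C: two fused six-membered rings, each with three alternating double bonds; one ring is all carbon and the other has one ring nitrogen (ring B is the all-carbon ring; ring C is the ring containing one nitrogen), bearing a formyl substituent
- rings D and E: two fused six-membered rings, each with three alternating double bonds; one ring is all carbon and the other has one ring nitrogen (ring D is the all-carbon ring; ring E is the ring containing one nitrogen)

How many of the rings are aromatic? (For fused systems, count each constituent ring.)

Ring A has six sp³ carbons, so it is not fully conjugated — not aromatic (cyclooctene).
Rings B and C form a fused bicyclic system (with one nitrogen) with 10 sp² atoms and 10 π electrons from ring double bonds. 10 = 4(2)+2, so the system is aromatic and both rings count as aromatic (quinoline).
Rings D and E form a fused bicyclic system (with one nitrogen) with 10 sp² atoms and 10 π electrons from ring double bonds. 10 = 4(2)+2, so the system is aromatic and both rings count as aromatic (quinoline).
Aromatic: B, C, D, E. Total: 4.

4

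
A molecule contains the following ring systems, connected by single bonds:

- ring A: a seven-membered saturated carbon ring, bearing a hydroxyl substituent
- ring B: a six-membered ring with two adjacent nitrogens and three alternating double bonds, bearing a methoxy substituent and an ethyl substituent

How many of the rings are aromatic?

1

Ring A has only sp³ atoms, so it is not fully conjugated — not aromatic (cycloheptane).
Ring B has a continuous p-orbital overlap around the ring; 3 ring double bonds give 6 π electrons. That satisfies 4n+2 with n=1, so ring B is aromatic (pyridazine).
Aromatic: B. Total: 1.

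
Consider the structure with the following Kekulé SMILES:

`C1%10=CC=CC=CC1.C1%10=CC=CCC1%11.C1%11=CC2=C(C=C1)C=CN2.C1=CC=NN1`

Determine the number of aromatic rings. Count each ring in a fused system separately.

3

The SMILES encodes a seven-membered carbon ring with three C=C double bonds and one sp³ carbon; a six-membered carbon ring with two conjugated C=C double bonds and two sp³ carbons; a six-membered carbon ring with three alternating C=C double bonds, fused to a five-membered ring containing one N–H nitrogen and two C=C double bonds; a five-membered ring with two adjacent nitrogens (one bearing H, one in a double bond) and two double bonds.
The 7-membered ring has one sp³ carbon, so it is not fully conjugated — not aromatic (cycloheptatriene).
The 6-membered ring has two sp³ carbons, so it is not fully conjugated — not aromatic (1,3-cyclohexadiene).
The fused 6/5-membered bicyclic (with one N–H) is a single π system with 9 sp² atoms and 10 π electrons from ring double bonds plus a heteroatom lone pair. 10 = 4(2)+2, so the system is aromatic and both rings count as aromatic (indole).
The 5-membered ring with two adjacent nitrogens (one N–H, one =N–) is fully conjugated (every ring atom contributes a p orbital); 2 ring double bonds (4 π electrons) plus a heteroatom lone pair (2) give 6 π electrons. 6 = 4(1)+2, so it is aromatic (pyrazole).
3 of the 5 rings are aromatic. Total: 3.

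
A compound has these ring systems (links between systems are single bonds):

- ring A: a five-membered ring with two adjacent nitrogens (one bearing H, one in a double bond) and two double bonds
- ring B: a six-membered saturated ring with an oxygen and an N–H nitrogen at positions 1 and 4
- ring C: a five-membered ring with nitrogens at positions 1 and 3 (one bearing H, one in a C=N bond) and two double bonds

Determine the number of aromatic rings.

2

Ring A has a continuous p-orbital overlap around the ring; 2 ring double bonds (4 π electrons) plus a heteroatom lone pair (2) give 6 π electrons. Since 6 = 4n+2 (n=1), ring A is aromatic (pyrazole).
Ring B has only sp³ atoms, so it is not fully conjugated — not aromatic (morpholine).
Ring C has a continuous p-orbital overlap around the ring; 2 ring double bonds (4 π electrons) plus a heteroatom lone pair (2) give 6 π electrons. Since 6 = 4n+2 (n=1), ring C is aromatic (imidazole).
Aromatic: A, C. Total: 2.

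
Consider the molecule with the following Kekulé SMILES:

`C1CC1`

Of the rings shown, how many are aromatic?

The SMILES encodes a three-membered saturated carbon ring.
The 3-membered ring has only sp³ atoms, so it is not fully conjugated — not aromatic (cyclopropane).

0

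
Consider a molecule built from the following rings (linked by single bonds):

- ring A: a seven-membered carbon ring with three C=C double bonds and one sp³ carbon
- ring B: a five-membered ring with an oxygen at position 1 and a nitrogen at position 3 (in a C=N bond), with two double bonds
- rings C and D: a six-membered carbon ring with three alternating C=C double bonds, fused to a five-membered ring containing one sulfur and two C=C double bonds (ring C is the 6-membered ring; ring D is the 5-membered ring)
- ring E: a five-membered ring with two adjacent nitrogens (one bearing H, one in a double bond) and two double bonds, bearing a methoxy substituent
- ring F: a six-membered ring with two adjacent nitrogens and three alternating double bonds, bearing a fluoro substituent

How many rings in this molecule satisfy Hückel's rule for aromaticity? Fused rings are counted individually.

Ring A has one sp³ carbon, so it is not fully conjugated — not aromatic (cycloheptatriene).
Ring B is fully conjugated (every ring atom contributes a p orbital); 2 ring double bonds (4 π electrons) plus a heteroatom lone pair (2) give 6 π electrons. Since 6 = 4n+2 (n=1), ring B is aromatic (oxazole).
Rings C and D form a fused bicyclic system (with one sulfur) with 9 sp² atoms and 10 π electrons from ring double bonds plus a heteroatom lone pair. 10 = 4(2)+2, so the system is aromatic and both rings count as aromatic (benzothiophene).
Ring E is fully conjugated (every ring atom contributes a p orbital); 2 ring double bonds (4 π electrons) plus a heteroatom lone pair (2) give 6 π electrons. 6 = 4(1)+2, so ring E is aromatic (pyrazole).
Ring F has a continuous p-orbital overlap around the ring; 3 ring double bonds give 6 π electrons. That satisfies 4n+2 with n=1, so ring F is aromatic (pyridazine).
Aromatic: B, C, D, E, F. Total: 5.

5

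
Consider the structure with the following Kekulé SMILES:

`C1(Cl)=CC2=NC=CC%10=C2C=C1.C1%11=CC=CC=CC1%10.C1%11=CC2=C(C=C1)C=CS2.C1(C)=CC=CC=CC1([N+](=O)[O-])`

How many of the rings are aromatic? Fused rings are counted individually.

The SMILES encodes two fused six-membered rings, each with three alternating double bonds; one ring is all carbon and the other has one ring nitrogen; a seven-membered carbon ring with three C=C double bonds and one sp³ carbon; a six-membered carbon ring with three alternating C=C double bonds, fused to a five-membered ring containing one sulfur and two C=C double bonds; a seven-membered carbon ring with three C=C double bonds and one sp³ carbon.
The fused 6/6-membered bicyclic (with one nitrogen) is a single π system with 10 sp² atoms and 10 π electrons from ring double bonds. 10 = 4(2)+2, so the system is aromatic and both rings count as aromatic (quinoline).
The 7-membered ring has one sp³ carbon, so it is not fully conjugated — not aromatic (cycloheptatriene).
The fused 6/5-membered bicyclic (with one sulfur) is a single π system with 9 sp² atoms and 10 π electrons from ring double bonds plus a heteroatom lone pair. 10 = 4(2)+2, so the system is aromatic and both rings count as aromatic (benzothiophene).
The second 7-membered ring has one sp³ carbon, so it is not fully conjugated — not aromatic (cycloheptatriene).
4 of the 6 rings are aromatic. Total: 4.

4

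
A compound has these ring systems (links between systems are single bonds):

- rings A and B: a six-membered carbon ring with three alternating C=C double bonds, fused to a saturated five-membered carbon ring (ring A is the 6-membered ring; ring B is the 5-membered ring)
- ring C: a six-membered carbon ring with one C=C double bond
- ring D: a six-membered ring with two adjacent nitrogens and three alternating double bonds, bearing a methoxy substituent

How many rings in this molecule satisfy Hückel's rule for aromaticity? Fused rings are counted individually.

2

Ring A is planar and fully conjugated; 3 ring double bonds give 6 π electrons. 6 = 4(1)+2, so ring A is aromatic (benzene ring).
Ring B has three sp³ carbons, so it is not fully conjugated — not aromatic (cyclopentane ring).
Ring C has four sp³ carbons, so it is not fully conjugated — not aromatic (cyclohexene).
Ring D is planar and fully conjugated; 3 ring double bonds give 6 π electrons. 6 = 4(1)+2, so ring D is aromatic (pyridazine).
Aromatic: A, D. Total: 2.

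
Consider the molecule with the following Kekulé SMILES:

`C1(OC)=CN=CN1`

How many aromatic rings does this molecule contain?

The SMILES encodes a five-membered ring with nitrogens at positions 1 and 3 (one bearing H, one in a C=N bond) and two double bonds.
The 5-membered ring with two nitrogens (one N–H, one =N–) is fully conjugated (every ring atom contributes a p orbital); 2 ring double bonds (4 π electrons) plus a heteroatom lone pair (2) give 6 π electrons. 6 = 4(1)+2, so it is aromatic (imidazole).

1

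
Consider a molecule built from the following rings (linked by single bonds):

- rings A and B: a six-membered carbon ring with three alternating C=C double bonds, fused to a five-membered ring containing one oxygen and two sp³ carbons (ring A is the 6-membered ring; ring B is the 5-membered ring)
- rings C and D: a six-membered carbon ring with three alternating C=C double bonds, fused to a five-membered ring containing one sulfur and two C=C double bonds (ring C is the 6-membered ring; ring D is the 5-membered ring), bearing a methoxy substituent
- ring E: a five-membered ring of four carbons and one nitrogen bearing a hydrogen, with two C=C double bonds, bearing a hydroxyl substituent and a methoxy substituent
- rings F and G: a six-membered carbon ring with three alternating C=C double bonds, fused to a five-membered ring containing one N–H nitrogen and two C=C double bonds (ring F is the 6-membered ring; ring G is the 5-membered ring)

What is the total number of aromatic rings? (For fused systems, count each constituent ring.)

Ring A has a continuous p-orbital overlap around the ring; 3 ring double bonds give 6 π electrons. 6 = 4(1)+2, so ring A is aromatic (benzene ring).
Ring B has two sp³ carbons, so it is not fully conjugated — not aromatic (oxolane ring).
Rings C and D form a fused bicyclic system (with one sulfur) with 9 sp² atoms and 10 π electrons from ring double bonds plus a heteroatom lone pair. 10 = 4(2)+2, so the system is aromatic and both rings count as aromatic (benzothiophene).
Ring E is fully conjugated (every ring atom contributes a p orbital); 2 ring double bonds (4 π electrons) plus a heteroatom lone pair (2) give 6 π electrons. That satisfies 4n+2 with n=1, so ring E is aromatic (pyrrole).
Rings F and G form a fused bicyclic system (with one N–H) with 9 sp² atoms and 10 π electrons from ring double bonds plus a heteroatom lone pair. 10 = 4(2)+2, so the system is aromatic and both rings count as aromatic (indole).
Aromatic: A, C, D, E, F, G. Total: 6.

6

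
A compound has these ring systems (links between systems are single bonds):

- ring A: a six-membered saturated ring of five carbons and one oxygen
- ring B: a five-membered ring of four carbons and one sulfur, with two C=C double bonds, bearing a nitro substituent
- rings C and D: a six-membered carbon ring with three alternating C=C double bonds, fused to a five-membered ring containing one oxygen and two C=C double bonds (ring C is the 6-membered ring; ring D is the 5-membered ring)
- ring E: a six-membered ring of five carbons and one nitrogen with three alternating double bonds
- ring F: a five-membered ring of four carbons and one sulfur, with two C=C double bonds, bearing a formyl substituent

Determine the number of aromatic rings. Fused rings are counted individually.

5

Ring A has only sp³ atoms, so it is not fully conjugated — not aromatic (tetrahydropyran).
Ring B is fully conjugated (every ring atom contributes a p orbital); 2 ring double bonds (4 π electrons) plus a heteroatom lone pair (2) give 6 π electrons. Since 6 = 4n+2 (n=1), ring B is aromatic (thiophene).
Rings C and D form a fused bicyclic system (with one oxygen) with 9 sp² atoms and 10 π electrons from ring double bonds plus a heteroatom lone pair. 10 = 4(2)+2, so the system is aromatic and both rings count as aromatic (benzofuran).
Ring E is fully conjugated (every ring atom contributes a p orbital); 3 ring double bonds give 6 π electrons. That satisfies 4n+2 with n=1, so ring E is aromatic (pyridine).
Ring F is planar and fully conjugated; 2 ring double bonds (4 π electrons) plus a heteroatom lone pair (2) give 6 π electrons. Since 6 = 4n+2 (n=1), ring F is aromatic (thiophene).
Aromatic: B, C, D, E, F. Total: 5.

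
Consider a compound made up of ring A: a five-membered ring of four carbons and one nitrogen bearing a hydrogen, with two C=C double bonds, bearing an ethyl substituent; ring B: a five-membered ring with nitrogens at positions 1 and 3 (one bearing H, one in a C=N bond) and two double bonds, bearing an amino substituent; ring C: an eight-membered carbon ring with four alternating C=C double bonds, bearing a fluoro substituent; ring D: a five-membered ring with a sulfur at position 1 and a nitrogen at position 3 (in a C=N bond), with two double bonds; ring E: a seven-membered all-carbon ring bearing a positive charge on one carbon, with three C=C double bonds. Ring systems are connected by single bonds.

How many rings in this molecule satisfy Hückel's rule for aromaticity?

4

Ring A is fully conjugated (every ring atom contributes a p orbital); 2 ring double bonds (4 π electrons) plus a heteroatom lone pair (2) give 6 π electrons. 6 = 4(1)+2, so ring A is aromatic (pyrrole).
Ring B is planar and fully conjugated; 2 ring double bonds (4 π electrons) plus a heteroatom lone pair (2) give 6 π electrons. 6 = 4(1)+2, so ring B is aromatic (imidazole).
Ring C has only sp² ring atoms; a planar conformation would have a fully conjugated π system of 8 electrons. But 8 = 4(2), which is 4n not 4n+2, so ring C is not aromatic (cyclooctatetraene) — cyclooctatetraene distorts into a non-planar tub to avoid antiaromaticity.
Ring D is planar and fully conjugated; 2 ring double bonds (4 π electrons) plus a heteroatom lone pair (2) give 6 π electrons. 6 = 4(1)+2, so ring D is aromatic (thiazole).
Ring E is planar and fully conjugated; 3 ring double bonds (6 π electrons) plus the carbocation's empty p orbital (0, but keeps the ring conjugated) give 6 π electrons. 6 = 4(1)+2, so ring E is aromatic (tropylium cation).
Aromatic: A, B, D, E. Total: 4.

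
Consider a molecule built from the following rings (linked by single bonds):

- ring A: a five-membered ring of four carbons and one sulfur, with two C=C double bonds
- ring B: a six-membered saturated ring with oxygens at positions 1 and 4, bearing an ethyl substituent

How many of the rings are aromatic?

1

Ring A is fully conjugated (every ring atom contributes a p orbital); 2 ring double bonds (4 π electrons) plus a heteroatom lone pair (2) give 6 π electrons. That satisfies 4n+2 with n=1, so ring A is aromatic (thiophene).
Ring B has only sp³ atoms, so it is not fully conjugated — not aromatic (1,4-dioxane).
Aromatic: A. Total: 1.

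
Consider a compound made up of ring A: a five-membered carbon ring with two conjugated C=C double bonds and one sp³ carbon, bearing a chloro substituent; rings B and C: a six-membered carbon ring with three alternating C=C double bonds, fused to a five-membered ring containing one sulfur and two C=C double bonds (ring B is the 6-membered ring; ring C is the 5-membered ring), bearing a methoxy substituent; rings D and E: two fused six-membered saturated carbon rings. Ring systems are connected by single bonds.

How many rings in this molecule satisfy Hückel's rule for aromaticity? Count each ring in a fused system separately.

Ring A has one sp³ carbon, so it is not fully conjugated — not aromatic (cyclopentadiene).
Rings B and C form a fused bicyclic system (with one sulfur) with 9 sp² atoms and 10 π electrons from ring double bonds plus a heteroatom lone pair. 10 = 4(2)+2, so the system is aromatic and both rings count as aromatic (benzothiophene).
Ring D has only sp³ atoms, so it is not fully conjugated — not aromatic (cyclohexane ring).
Ring E has only sp³ atoms, so it is not fully conjugated — not aromatic (cyclohexane ring).
Aromatic: B, C. Total: 2.

2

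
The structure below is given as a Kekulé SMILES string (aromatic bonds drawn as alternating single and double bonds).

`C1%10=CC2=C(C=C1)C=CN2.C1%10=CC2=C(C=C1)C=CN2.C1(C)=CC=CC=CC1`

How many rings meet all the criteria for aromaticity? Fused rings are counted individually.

The SMILES encodes a six-membered carbon ring with three alternating C=C double bonds, fused to a five-membered ring containing one N–H nitrogen and two C=C double bonds; a six-membered carbon ring with three alternating C=C double bonds, fused to a five-membered ring containing one N–H nitrogen and two C=C double bonds; a seven-membered carbon ring with three C=C double bonds and one sp³ carbon.
The fused 6/5-membered bicyclic (with one N–H) is a single π system with 9 sp² atoms and 10 π electrons from ring double bonds plus a heteroatom lone pair. 10 = 4(2)+2, so the system is aromatic and both rings count as aromatic (indole).
The fused 6/5-membered bicyclic (with one N–H) is a single π system with 9 sp² atoms and 10 π electrons from ring double bonds plus a heteroatom lone pair. 10 = 4(2)+2, so the system is aromatic and both rings count as aromatic (indole).
The 7-membered ring has one sp³ carbon, so it is not fully conjugated — not aromatic (cycloheptatriene).
4 of the 5 rings are aromatic. Total: 4.

4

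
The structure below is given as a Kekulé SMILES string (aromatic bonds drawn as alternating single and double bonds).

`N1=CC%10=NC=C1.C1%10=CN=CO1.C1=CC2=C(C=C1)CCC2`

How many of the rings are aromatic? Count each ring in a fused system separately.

The SMILES encodes a six-membered ring with nitrogens at positions 1 and 4 and three alternating double bonds; a five-membered ring with an oxygen at position 1 and a nitrogen at position 3 (in a C=N bond), with two double bonds; a six-membered carbon ring with three alternating C=C double bonds, fused to a saturated five-membered carbon ring.
The 6-membered ring with two nitrogens (1,4) is planar and fully conjugated; 3 ring double bonds give 6 π electrons. 6 = 4(1)+2, so it is aromatic (pyrazine).
The 5-membered ring with one oxygen and one =N– is planar and fully conjugated; 2 ring double bonds (4 π electrons) plus a heteroatom lone pair (2) give 6 π electrons. Since 6 = 4n+2 (n=1), it is aromatic (oxazole).
The 6-membered ring has a continuous p-orbital overlap around the ring; 3 ring double bonds give 6 π electrons. 6 = 4(1)+2, so it is aromatic (benzene ring).
The 5-membered ring has three sp³ carbons, so it is not fully conjugated — not aromatic (cyclopentane ring).
3 of the 4 rings are aromatic. Total: 3.

3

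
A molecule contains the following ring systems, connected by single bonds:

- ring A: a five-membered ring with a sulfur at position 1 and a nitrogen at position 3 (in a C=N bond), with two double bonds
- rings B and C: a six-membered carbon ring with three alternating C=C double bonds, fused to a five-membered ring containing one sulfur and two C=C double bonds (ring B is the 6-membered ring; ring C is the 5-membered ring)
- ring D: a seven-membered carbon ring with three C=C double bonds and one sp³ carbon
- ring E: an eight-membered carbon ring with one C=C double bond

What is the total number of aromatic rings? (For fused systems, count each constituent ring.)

Ring A is fully conjugated (every ring atom contributes a p orbital); 2 ring double bonds (4 π electrons) plus a heteroatom lone pair (2) give 6 π electrons. 6 = 4(1)+2, so ring A is aromatic (thiazole).
Rings B and C form a fused bicyclic system (with one sulfur) with 9 sp² atoms and 10 π electrons from ring double bonds plus a heteroatom lone pair. 10 = 4(2)+2, so the system is aromatic and both rings count as aromatic (benzothiophene).
Ring D has one sp³ carbon, so it is not fully conjugated — not aromatic (cycloheptatriene).
Ring E has six sp³ carbons, so it is not fully conjugated — not aromatic (cyclooctene).
Aromatic: A, B, C. Total: 3.

3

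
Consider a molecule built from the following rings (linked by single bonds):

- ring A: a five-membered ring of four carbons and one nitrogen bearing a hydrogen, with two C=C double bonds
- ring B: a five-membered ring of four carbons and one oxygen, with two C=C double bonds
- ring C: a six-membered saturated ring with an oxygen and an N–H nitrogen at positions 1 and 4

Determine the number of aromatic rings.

2

Ring A has a continuous p-orbital overlap around the ring; 2 ring double bonds (4 π electrons) plus a heteroatom lone pair (2) give 6 π electrons. That satisfies 4n+2 with n=1, so ring A is aromatic (pyrrole).
Ring B has a continuous p-orbital overlap around the ring; 2 ring double bonds (4 π electrons) plus a heteroatom lone pair (2) give 6 π electrons. Since 6 = 4n+2 (n=1), ring B is aromatic (furan).
Ring C has only sp³ atoms, so it is not fully conjugated — not aromatic (morpholine).
Aromatic: A, B. Total: 2.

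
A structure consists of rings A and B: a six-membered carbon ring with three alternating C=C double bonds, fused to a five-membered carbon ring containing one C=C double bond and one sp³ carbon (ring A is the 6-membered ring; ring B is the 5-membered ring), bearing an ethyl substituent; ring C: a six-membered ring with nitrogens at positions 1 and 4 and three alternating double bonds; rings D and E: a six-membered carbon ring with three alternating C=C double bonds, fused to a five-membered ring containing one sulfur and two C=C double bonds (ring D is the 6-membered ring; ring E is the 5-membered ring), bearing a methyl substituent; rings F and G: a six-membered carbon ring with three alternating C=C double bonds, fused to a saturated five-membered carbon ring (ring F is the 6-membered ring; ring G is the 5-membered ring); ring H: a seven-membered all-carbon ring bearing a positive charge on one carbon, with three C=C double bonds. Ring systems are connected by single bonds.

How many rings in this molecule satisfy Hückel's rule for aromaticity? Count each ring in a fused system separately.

Ring A is planar and fully conjugated; 3 ring double bonds give 6 π electrons. That satisfies 4n+2 with n=1, so ring A is aromatic (benzene ring).
Ring B has one sp³ carbon, so it is not fully conjugated — not aromatic (cyclopentene ring).
Ring C is planar and fully conjugated; 3 ring double bonds give 6 π electrons. That satisfies 4n+2 with n=1, so ring C is aromatic (pyrazine).
Rings D and E form a fused bicyclic system (with one sulfur) with 9 sp² atoms and 10 π electrons from ring double bonds plus a heteroatom lone pair. 10 = 4(2)+2, so the system is aromatic and both rings count as aromatic (benzothiophene).
Ring F is planar and fully conjugated; 3 ring double bonds give 6 π electrons. 6 = 4(1)+2, so ring F is aromatic (benzene ring).
Ring G has three sp³ carbons, so it is not fully conjugated — not aromatic (cyclopentane ring).
Ring H has a continuous p-orbital overlap around the ring; 3 ring double bonds (6 π electrons) plus the carbocation's empty p orbital (0, but keeps the ring conjugated) give 6 π electrons. That satisfies 4n+2 with n=1, so ring H is aromatic (tropylium cation).
Aromatic: A, C, D, E, F, H. Total: 6.

6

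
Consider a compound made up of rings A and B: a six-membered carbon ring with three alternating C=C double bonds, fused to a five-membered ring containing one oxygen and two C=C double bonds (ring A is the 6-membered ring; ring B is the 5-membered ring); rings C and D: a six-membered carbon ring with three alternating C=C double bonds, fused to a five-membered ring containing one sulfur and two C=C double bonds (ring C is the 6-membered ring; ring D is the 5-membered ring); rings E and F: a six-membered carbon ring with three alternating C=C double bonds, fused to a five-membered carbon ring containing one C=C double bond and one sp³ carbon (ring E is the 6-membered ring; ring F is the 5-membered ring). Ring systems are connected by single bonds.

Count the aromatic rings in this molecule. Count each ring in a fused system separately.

Rings A and B form a fused bicyclic system (with one oxygen) with 9 sp² atoms and 10 π electrons from ring double bonds plus a heteroatom lone pair. 10 = 4(2)+2, so the system is aromatic and both rings count as aromatic (benzofuran).
Rings C and D form a fused bicyclic system (with one sulfur) with 9 sp² atoms and 10 π electrons from ring double bonds plus a heteroatom lone pair. 10 = 4(2)+2, so the system is aromatic and both rings count as aromatic (benzothiophene).
Ring E is fully conjugated (every ring atom contributes a p orbital); 3 ring double bonds give 6 π electrons. That satisfies 4n+2 with n=1, so ring E is aromatic (benzene ring).
Ring F has one sp³ carbon, so it is not fully conjugated — not aromatic (cyclopentene ring).
Aromatic: A, B, C, D, E. Total: 5.

5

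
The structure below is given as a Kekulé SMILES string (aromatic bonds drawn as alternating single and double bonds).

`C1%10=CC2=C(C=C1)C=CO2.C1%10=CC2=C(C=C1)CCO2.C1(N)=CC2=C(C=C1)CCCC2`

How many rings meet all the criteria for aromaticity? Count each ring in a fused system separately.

4

The SMILES encodes a six-membered carbon ring with three alternating C=C double bonds, fused to a five-membered ring containing one oxygen and two C=C double bonds; a six-membered carbon ring with three alternating C=C double bonds, fused to a five-membered ring containing one oxygen and two sp³ carbons; a six-membered carbon ring with three alternating C=C double bonds, fused to a saturated six-membered carbon ring.
The fused 6/5-membered bicyclic (with one oxygen) is a single π system with 9 sp² atoms and 10 π electrons from ring double bonds plus a heteroatom lone pair. 10 = 4(2)+2, so the system is aromatic and both rings count as aromatic (benzofuran).
The 6-membered ring is planar and fully conjugated; 3 ring double bonds give 6 π electrons. 6 = 4(1)+2, so it is aromatic (benzene ring).
The 5-membered ring with one oxygen has two sp³ carbons, so it is not fully conjugated — not aromatic (oxolane ring).
The second 6-membered ring is fully conjugated (every ring atom contributes a p orbital); 3 ring double bonds give 6 π electrons. That satisfies 4n+2 with n=1, so it is aromatic (benzene ring).
The third 6-membered ring has four sp³ carbons, so it is not fully conjugated — not aromatic (cyclohexane ring).
4 of the 6 rings are aromatic. Total: 4.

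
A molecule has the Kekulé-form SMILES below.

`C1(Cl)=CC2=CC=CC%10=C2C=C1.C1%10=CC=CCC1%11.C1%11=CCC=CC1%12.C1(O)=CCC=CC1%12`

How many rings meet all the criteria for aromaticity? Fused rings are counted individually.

2

The SMILES encodes two fused six-membered carbon rings, each with three alternating C=C double bonds; a six-membered carbon ring with two conjugated C=C double bonds and two sp³ carbons; a six-membered carbon ring with two isolated C=C double bonds and two sp³ carbons; a six-membered carbon ring with two isolated C=C double bonds and two sp³ carbons.
The fused 6/6-membered bicyclic is a single π system with 10 sp² atoms and 10 π electrons from ring double bonds. 10 = 4(2)+2, so the system is aromatic and both rings count as aromatic (naphthalene).
The 6-membered ring has two sp³ carbons, so it is not fully conjugated — not aromatic (1,3-cyclohexadiene).
The second 6-membered ring has two sp³ carbons, so it is not fully conjugated — not aromatic (1,4-cyclohexadiene).
The third 6-membered ring has two sp³ carbons, so it is not fully conjugated — not aromatic (1,4-cyclohexadiene).
2 of the 5 rings are aromatic. Total: 2.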